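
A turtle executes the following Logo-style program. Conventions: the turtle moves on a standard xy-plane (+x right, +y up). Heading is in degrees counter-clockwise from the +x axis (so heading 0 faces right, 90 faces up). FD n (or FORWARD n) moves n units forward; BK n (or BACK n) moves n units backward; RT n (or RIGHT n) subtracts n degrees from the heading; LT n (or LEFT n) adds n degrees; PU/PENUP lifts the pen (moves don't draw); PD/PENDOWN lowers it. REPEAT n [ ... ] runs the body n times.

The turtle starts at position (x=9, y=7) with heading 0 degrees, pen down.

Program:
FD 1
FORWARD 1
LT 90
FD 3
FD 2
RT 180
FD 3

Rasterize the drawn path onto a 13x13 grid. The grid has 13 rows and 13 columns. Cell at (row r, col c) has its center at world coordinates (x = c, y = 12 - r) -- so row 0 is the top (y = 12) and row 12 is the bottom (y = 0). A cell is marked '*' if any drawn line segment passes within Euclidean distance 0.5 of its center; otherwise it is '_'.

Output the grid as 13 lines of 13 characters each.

Answer: ___________*_
___________*_
___________*_
___________*_
___________*_
_________***_
_____________
_____________
_____________
_____________
_____________
_____________
_____________

Derivation:
Segment 0: (9,7) -> (10,7)
Segment 1: (10,7) -> (11,7)
Segment 2: (11,7) -> (11,10)
Segment 3: (11,10) -> (11,12)
Segment 4: (11,12) -> (11,9)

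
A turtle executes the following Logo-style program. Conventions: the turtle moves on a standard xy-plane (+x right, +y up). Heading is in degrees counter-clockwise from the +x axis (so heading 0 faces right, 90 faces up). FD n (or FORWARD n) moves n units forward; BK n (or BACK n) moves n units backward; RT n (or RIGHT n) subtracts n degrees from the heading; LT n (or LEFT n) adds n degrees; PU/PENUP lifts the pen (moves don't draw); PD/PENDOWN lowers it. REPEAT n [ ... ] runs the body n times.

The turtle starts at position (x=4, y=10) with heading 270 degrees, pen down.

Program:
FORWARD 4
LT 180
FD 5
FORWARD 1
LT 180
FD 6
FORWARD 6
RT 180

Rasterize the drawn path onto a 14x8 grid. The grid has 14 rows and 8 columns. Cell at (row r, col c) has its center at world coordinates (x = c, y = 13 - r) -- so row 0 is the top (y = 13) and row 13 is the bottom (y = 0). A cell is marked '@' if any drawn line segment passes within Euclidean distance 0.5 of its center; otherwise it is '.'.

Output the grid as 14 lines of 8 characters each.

Answer: ........
....@...
....@...
....@...
....@...
....@...
....@...
....@...
....@...
....@...
....@...
....@...
....@...
....@...

Derivation:
Segment 0: (4,10) -> (4,6)
Segment 1: (4,6) -> (4,11)
Segment 2: (4,11) -> (4,12)
Segment 3: (4,12) -> (4,6)
Segment 4: (4,6) -> (4,0)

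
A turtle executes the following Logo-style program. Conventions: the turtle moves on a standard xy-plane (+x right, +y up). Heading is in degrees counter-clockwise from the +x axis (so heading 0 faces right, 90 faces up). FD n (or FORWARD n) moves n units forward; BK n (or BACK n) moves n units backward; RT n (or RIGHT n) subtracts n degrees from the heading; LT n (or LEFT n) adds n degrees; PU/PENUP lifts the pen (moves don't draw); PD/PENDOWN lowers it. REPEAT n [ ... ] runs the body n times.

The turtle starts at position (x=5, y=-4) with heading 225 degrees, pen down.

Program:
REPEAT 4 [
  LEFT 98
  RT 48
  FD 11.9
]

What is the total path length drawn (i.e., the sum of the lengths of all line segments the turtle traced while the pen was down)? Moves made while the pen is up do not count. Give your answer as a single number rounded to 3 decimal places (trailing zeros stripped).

Answer: 47.6

Derivation:
Executing turtle program step by step:
Start: pos=(5,-4), heading=225, pen down
REPEAT 4 [
  -- iteration 1/4 --
  LT 98: heading 225 -> 323
  RT 48: heading 323 -> 275
  FD 11.9: (5,-4) -> (6.037,-15.855) [heading=275, draw]
  -- iteration 2/4 --
  LT 98: heading 275 -> 13
  RT 48: heading 13 -> 325
  FD 11.9: (6.037,-15.855) -> (15.785,-22.68) [heading=325, draw]
  -- iteration 3/4 --
  LT 98: heading 325 -> 63
  RT 48: heading 63 -> 15
  FD 11.9: (15.785,-22.68) -> (27.28,-19.6) [heading=15, draw]
  -- iteration 4/4 --
  LT 98: heading 15 -> 113
  RT 48: heading 113 -> 65
  FD 11.9: (27.28,-19.6) -> (32.309,-8.815) [heading=65, draw]
]
Final: pos=(32.309,-8.815), heading=65, 4 segment(s) drawn

Segment lengths:
  seg 1: (5,-4) -> (6.037,-15.855), length = 11.9
  seg 2: (6.037,-15.855) -> (15.785,-22.68), length = 11.9
  seg 3: (15.785,-22.68) -> (27.28,-19.6), length = 11.9
  seg 4: (27.28,-19.6) -> (32.309,-8.815), length = 11.9
Total = 47.6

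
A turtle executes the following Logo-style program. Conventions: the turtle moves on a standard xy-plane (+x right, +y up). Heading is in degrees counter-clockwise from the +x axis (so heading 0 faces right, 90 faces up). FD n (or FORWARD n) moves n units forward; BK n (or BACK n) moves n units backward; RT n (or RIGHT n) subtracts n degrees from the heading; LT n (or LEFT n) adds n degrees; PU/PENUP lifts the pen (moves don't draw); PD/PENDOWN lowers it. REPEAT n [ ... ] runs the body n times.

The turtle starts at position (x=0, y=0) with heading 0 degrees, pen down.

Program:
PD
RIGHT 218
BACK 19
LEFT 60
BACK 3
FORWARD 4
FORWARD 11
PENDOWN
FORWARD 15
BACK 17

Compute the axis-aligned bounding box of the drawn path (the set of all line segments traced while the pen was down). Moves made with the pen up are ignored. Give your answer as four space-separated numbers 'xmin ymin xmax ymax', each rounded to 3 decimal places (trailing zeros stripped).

Executing turtle program step by step:
Start: pos=(0,0), heading=0, pen down
PD: pen down
RT 218: heading 0 -> 142
BK 19: (0,0) -> (14.972,-11.698) [heading=142, draw]
LT 60: heading 142 -> 202
BK 3: (14.972,-11.698) -> (17.754,-10.574) [heading=202, draw]
FD 4: (17.754,-10.574) -> (14.045,-12.072) [heading=202, draw]
FD 11: (14.045,-12.072) -> (3.846,-16.193) [heading=202, draw]
PD: pen down
FD 15: (3.846,-16.193) -> (-10.062,-21.812) [heading=202, draw]
BK 17: (-10.062,-21.812) -> (5.7,-15.444) [heading=202, draw]
Final: pos=(5.7,-15.444), heading=202, 6 segment(s) drawn

Segment endpoints: x in {-10.062, 0, 3.846, 5.7, 14.045, 14.972, 17.754}, y in {-21.812, -16.193, -15.444, -12.072, -11.698, -10.574, 0}
xmin=-10.062, ymin=-21.812, xmax=17.754, ymax=0

Answer: -10.062 -21.812 17.754 0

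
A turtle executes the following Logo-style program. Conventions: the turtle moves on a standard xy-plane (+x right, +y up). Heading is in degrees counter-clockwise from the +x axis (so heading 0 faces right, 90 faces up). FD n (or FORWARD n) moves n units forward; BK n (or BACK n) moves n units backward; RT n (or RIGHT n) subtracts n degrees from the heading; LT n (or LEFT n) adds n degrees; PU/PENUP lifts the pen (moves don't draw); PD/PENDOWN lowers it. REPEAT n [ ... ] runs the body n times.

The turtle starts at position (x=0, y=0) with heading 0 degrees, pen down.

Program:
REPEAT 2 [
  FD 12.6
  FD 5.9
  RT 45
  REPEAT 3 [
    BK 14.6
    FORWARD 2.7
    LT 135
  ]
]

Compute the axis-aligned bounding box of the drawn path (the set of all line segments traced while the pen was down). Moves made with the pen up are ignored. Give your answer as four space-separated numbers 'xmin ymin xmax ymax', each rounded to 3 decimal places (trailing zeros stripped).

Answer: 0 -6.185 38.909 15.253

Derivation:
Executing turtle program step by step:
Start: pos=(0,0), heading=0, pen down
REPEAT 2 [
  -- iteration 1/2 --
  FD 12.6: (0,0) -> (12.6,0) [heading=0, draw]
  FD 5.9: (12.6,0) -> (18.5,0) [heading=0, draw]
  RT 45: heading 0 -> 315
  REPEAT 3 [
    -- iteration 1/3 --
    BK 14.6: (18.5,0) -> (8.176,10.324) [heading=315, draw]
    FD 2.7: (8.176,10.324) -> (10.085,8.415) [heading=315, draw]
    LT 135: heading 315 -> 90
    -- iteration 2/3 --
    BK 14.6: (10.085,8.415) -> (10.085,-6.185) [heading=90, draw]
    FD 2.7: (10.085,-6.185) -> (10.085,-3.485) [heading=90, draw]
    LT 135: heading 90 -> 225
    -- iteration 3/3 --
    BK 14.6: (10.085,-3.485) -> (20.409,6.838) [heading=225, draw]
    FD 2.7: (20.409,6.838) -> (18.5,4.929) [heading=225, draw]
    LT 135: heading 225 -> 0
  ]
  -- iteration 2/2 --
  FD 12.6: (18.5,4.929) -> (31.1,4.929) [heading=0, draw]
  FD 5.9: (31.1,4.929) -> (37,4.929) [heading=0, draw]
  RT 45: heading 0 -> 315
  REPEAT 3 [
    -- iteration 1/3 --
    BK 14.6: (37,4.929) -> (26.676,15.253) [heading=315, draw]
    FD 2.7: (26.676,15.253) -> (28.585,13.344) [heading=315, draw]
    LT 135: heading 315 -> 90
    -- iteration 2/3 --
    BK 14.6: (28.585,13.344) -> (28.585,-1.256) [heading=90, draw]
    FD 2.7: (28.585,-1.256) -> (28.585,1.444) [heading=90, draw]
    LT 135: heading 90 -> 225
    -- iteration 3/3 --
    BK 14.6: (28.585,1.444) -> (38.909,11.767) [heading=225, draw]
    FD 2.7: (38.909,11.767) -> (37,9.858) [heading=225, draw]
    LT 135: heading 225 -> 0
  ]
]
Final: pos=(37,9.858), heading=0, 16 segment(s) drawn

Segment endpoints: x in {0, 8.176, 10.085, 10.085, 12.6, 18.5, 20.409, 26.676, 28.585, 28.585, 31.1, 37, 37, 38.909}, y in {-6.185, -3.485, -1.256, 0, 1.444, 4.929, 4.929, 4.929, 6.838, 8.415, 9.858, 10.324, 11.767, 13.344, 15.253}
xmin=0, ymin=-6.185, xmax=38.909, ymax=15.253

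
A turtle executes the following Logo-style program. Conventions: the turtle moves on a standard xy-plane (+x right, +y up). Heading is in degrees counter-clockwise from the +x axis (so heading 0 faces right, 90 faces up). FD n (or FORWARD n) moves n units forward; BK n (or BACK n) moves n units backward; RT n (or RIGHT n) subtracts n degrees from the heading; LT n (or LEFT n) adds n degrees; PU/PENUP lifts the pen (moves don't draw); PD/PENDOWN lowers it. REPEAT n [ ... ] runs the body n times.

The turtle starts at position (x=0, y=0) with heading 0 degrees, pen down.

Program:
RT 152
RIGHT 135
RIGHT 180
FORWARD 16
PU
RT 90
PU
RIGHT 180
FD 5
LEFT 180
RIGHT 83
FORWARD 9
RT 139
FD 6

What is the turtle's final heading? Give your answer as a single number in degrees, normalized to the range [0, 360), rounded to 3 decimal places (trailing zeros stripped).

Executing turtle program step by step:
Start: pos=(0,0), heading=0, pen down
RT 152: heading 0 -> 208
RT 135: heading 208 -> 73
RT 180: heading 73 -> 253
FD 16: (0,0) -> (-4.678,-15.301) [heading=253, draw]
PU: pen up
RT 90: heading 253 -> 163
PU: pen up
RT 180: heading 163 -> 343
FD 5: (-4.678,-15.301) -> (0.104,-16.763) [heading=343, move]
LT 180: heading 343 -> 163
RT 83: heading 163 -> 80
FD 9: (0.104,-16.763) -> (1.666,-7.899) [heading=80, move]
RT 139: heading 80 -> 301
FD 6: (1.666,-7.899) -> (4.757,-13.042) [heading=301, move]
Final: pos=(4.757,-13.042), heading=301, 1 segment(s) drawn

Answer: 301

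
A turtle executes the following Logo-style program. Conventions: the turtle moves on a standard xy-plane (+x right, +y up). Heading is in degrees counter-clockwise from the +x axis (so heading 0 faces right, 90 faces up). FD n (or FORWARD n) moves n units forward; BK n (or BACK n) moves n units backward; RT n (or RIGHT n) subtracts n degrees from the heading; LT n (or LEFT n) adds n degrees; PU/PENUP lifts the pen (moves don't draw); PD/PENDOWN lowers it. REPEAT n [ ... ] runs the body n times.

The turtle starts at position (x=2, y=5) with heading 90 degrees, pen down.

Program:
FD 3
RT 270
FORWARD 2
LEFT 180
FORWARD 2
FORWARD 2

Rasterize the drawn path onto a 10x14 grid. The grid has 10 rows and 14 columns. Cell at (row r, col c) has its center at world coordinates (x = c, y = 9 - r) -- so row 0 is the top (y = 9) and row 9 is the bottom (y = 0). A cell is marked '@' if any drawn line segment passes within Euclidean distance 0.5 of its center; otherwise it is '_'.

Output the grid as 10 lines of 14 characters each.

Segment 0: (2,5) -> (2,8)
Segment 1: (2,8) -> (0,8)
Segment 2: (0,8) -> (2,8)
Segment 3: (2,8) -> (4,8)

Answer: ______________
@@@@@_________
__@___________
__@___________
__@___________
______________
______________
______________
______________
______________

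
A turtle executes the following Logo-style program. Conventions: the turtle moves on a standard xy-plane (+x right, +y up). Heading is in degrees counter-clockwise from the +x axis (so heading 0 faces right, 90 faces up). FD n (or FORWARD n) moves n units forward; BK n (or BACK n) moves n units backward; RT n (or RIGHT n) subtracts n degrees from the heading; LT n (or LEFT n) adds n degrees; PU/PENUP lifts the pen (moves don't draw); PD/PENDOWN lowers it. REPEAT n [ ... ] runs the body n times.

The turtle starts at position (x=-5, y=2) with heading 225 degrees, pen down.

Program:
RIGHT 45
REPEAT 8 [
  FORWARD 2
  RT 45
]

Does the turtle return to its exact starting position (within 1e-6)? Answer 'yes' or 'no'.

Answer: yes

Derivation:
Executing turtle program step by step:
Start: pos=(-5,2), heading=225, pen down
RT 45: heading 225 -> 180
REPEAT 8 [
  -- iteration 1/8 --
  FD 2: (-5,2) -> (-7,2) [heading=180, draw]
  RT 45: heading 180 -> 135
  -- iteration 2/8 --
  FD 2: (-7,2) -> (-8.414,3.414) [heading=135, draw]
  RT 45: heading 135 -> 90
  -- iteration 3/8 --
  FD 2: (-8.414,3.414) -> (-8.414,5.414) [heading=90, draw]
  RT 45: heading 90 -> 45
  -- iteration 4/8 --
  FD 2: (-8.414,5.414) -> (-7,6.828) [heading=45, draw]
  RT 45: heading 45 -> 0
  -- iteration 5/8 --
  FD 2: (-7,6.828) -> (-5,6.828) [heading=0, draw]
  RT 45: heading 0 -> 315
  -- iteration 6/8 --
  FD 2: (-5,6.828) -> (-3.586,5.414) [heading=315, draw]
  RT 45: heading 315 -> 270
  -- iteration 7/8 --
  FD 2: (-3.586,5.414) -> (-3.586,3.414) [heading=270, draw]
  RT 45: heading 270 -> 225
  -- iteration 8/8 --
  FD 2: (-3.586,3.414) -> (-5,2) [heading=225, draw]
  RT 45: heading 225 -> 180
]
Final: pos=(-5,2), heading=180, 8 segment(s) drawn

Start position: (-5, 2)
Final position: (-5, 2)
Distance = 0; < 1e-6 -> CLOSED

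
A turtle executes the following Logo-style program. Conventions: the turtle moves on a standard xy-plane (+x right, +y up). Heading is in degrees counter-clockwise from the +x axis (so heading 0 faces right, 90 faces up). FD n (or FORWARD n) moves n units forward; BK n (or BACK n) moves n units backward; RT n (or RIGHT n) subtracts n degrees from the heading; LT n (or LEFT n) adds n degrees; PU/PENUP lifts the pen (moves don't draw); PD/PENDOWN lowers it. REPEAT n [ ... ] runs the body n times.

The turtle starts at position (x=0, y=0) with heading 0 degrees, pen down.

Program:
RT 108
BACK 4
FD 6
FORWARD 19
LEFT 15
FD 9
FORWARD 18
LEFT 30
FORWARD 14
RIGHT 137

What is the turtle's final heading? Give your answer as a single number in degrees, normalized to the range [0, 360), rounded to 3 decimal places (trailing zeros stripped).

Executing turtle program step by step:
Start: pos=(0,0), heading=0, pen down
RT 108: heading 0 -> 252
BK 4: (0,0) -> (1.236,3.804) [heading=252, draw]
FD 6: (1.236,3.804) -> (-0.618,-1.902) [heading=252, draw]
FD 19: (-0.618,-1.902) -> (-6.489,-19.972) [heading=252, draw]
LT 15: heading 252 -> 267
FD 9: (-6.489,-19.972) -> (-6.96,-28.96) [heading=267, draw]
FD 18: (-6.96,-28.96) -> (-7.902,-46.935) [heading=267, draw]
LT 30: heading 267 -> 297
FD 14: (-7.902,-46.935) -> (-1.547,-59.409) [heading=297, draw]
RT 137: heading 297 -> 160
Final: pos=(-1.547,-59.409), heading=160, 6 segment(s) drawn

Answer: 160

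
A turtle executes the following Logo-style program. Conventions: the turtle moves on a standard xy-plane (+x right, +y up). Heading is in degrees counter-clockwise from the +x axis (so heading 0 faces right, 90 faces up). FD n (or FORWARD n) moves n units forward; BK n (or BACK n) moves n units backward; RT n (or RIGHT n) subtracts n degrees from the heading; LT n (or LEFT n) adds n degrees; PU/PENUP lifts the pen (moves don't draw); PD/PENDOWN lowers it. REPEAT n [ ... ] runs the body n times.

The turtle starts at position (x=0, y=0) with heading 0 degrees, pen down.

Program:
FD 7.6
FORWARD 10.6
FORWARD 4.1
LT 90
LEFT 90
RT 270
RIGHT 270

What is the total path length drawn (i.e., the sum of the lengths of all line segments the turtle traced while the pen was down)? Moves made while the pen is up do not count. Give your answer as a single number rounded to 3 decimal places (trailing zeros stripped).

Answer: 22.3

Derivation:
Executing turtle program step by step:
Start: pos=(0,0), heading=0, pen down
FD 7.6: (0,0) -> (7.6,0) [heading=0, draw]
FD 10.6: (7.6,0) -> (18.2,0) [heading=0, draw]
FD 4.1: (18.2,0) -> (22.3,0) [heading=0, draw]
LT 90: heading 0 -> 90
LT 90: heading 90 -> 180
RT 270: heading 180 -> 270
RT 270: heading 270 -> 0
Final: pos=(22.3,0), heading=0, 3 segment(s) drawn

Segment lengths:
  seg 1: (0,0) -> (7.6,0), length = 7.6
  seg 2: (7.6,0) -> (18.2,0), length = 10.6
  seg 3: (18.2,0) -> (22.3,0), length = 4.1
Total = 22.3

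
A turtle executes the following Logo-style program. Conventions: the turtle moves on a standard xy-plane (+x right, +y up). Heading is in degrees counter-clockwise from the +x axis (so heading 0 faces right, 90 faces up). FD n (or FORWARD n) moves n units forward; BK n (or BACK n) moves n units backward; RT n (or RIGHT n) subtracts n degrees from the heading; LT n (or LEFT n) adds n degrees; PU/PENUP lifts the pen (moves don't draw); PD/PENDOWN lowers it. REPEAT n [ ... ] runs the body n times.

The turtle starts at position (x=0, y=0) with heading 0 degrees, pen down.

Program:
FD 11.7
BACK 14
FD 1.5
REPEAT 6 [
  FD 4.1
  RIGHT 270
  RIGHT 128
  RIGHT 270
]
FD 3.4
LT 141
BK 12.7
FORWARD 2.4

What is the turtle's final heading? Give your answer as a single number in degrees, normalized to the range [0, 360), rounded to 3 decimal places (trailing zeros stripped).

Executing turtle program step by step:
Start: pos=(0,0), heading=0, pen down
FD 11.7: (0,0) -> (11.7,0) [heading=0, draw]
BK 14: (11.7,0) -> (-2.3,0) [heading=0, draw]
FD 1.5: (-2.3,0) -> (-0.8,0) [heading=0, draw]
REPEAT 6 [
  -- iteration 1/6 --
  FD 4.1: (-0.8,0) -> (3.3,0) [heading=0, draw]
  RT 270: heading 0 -> 90
  RT 128: heading 90 -> 322
  RT 270: heading 322 -> 52
  -- iteration 2/6 --
  FD 4.1: (3.3,0) -> (5.824,3.231) [heading=52, draw]
  RT 270: heading 52 -> 142
  RT 128: heading 142 -> 14
  RT 270: heading 14 -> 104
  -- iteration 3/6 --
  FD 4.1: (5.824,3.231) -> (4.832,7.209) [heading=104, draw]
  RT 270: heading 104 -> 194
  RT 128: heading 194 -> 66
  RT 270: heading 66 -> 156
  -- iteration 4/6 --
  FD 4.1: (4.832,7.209) -> (1.087,8.877) [heading=156, draw]
  RT 270: heading 156 -> 246
  RT 128: heading 246 -> 118
  RT 270: heading 118 -> 208
  -- iteration 5/6 --
  FD 4.1: (1.087,8.877) -> (-2.533,6.952) [heading=208, draw]
  RT 270: heading 208 -> 298
  RT 128: heading 298 -> 170
  RT 270: heading 170 -> 260
  -- iteration 6/6 --
  FD 4.1: (-2.533,6.952) -> (-3.245,2.914) [heading=260, draw]
  RT 270: heading 260 -> 350
  RT 128: heading 350 -> 222
  RT 270: heading 222 -> 312
]
FD 3.4: (-3.245,2.914) -> (-0.97,0.387) [heading=312, draw]
LT 141: heading 312 -> 93
BK 12.7: (-0.97,0.387) -> (-0.306,-12.295) [heading=93, draw]
FD 2.4: (-0.306,-12.295) -> (-0.431,-9.898) [heading=93, draw]
Final: pos=(-0.431,-9.898), heading=93, 12 segment(s) drawn

Answer: 93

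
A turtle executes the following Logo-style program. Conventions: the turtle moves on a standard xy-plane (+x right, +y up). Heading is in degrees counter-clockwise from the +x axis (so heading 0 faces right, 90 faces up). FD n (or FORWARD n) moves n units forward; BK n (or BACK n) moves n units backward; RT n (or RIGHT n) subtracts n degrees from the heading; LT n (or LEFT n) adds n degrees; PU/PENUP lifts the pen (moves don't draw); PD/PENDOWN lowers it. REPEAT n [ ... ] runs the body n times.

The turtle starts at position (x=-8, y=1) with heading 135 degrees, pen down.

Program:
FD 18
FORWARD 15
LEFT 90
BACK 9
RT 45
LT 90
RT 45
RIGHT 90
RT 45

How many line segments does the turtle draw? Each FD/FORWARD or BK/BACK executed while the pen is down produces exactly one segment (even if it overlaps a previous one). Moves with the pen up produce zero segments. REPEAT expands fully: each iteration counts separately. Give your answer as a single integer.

Answer: 3

Derivation:
Executing turtle program step by step:
Start: pos=(-8,1), heading=135, pen down
FD 18: (-8,1) -> (-20.728,13.728) [heading=135, draw]
FD 15: (-20.728,13.728) -> (-31.335,24.335) [heading=135, draw]
LT 90: heading 135 -> 225
BK 9: (-31.335,24.335) -> (-24.971,30.698) [heading=225, draw]
RT 45: heading 225 -> 180
LT 90: heading 180 -> 270
RT 45: heading 270 -> 225
RT 90: heading 225 -> 135
RT 45: heading 135 -> 90
Final: pos=(-24.971,30.698), heading=90, 3 segment(s) drawn
Segments drawn: 3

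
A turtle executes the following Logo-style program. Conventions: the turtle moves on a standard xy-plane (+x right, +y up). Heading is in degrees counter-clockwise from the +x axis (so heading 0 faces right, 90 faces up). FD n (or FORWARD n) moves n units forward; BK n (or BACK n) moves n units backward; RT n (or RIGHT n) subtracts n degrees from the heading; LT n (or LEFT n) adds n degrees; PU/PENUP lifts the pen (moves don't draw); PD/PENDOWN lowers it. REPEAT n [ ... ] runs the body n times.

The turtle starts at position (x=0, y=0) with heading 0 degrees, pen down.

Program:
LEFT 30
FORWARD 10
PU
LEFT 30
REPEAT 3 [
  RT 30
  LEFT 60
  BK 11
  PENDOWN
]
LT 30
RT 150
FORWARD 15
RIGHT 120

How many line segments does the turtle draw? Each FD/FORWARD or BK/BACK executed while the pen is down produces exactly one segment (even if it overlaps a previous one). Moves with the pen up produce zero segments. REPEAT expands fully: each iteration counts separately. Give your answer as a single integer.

Executing turtle program step by step:
Start: pos=(0,0), heading=0, pen down
LT 30: heading 0 -> 30
FD 10: (0,0) -> (8.66,5) [heading=30, draw]
PU: pen up
LT 30: heading 30 -> 60
REPEAT 3 [
  -- iteration 1/3 --
  RT 30: heading 60 -> 30
  LT 60: heading 30 -> 90
  BK 11: (8.66,5) -> (8.66,-6) [heading=90, move]
  PD: pen down
  -- iteration 2/3 --
  RT 30: heading 90 -> 60
  LT 60: heading 60 -> 120
  BK 11: (8.66,-6) -> (14.16,-15.526) [heading=120, draw]
  PD: pen down
  -- iteration 3/3 --
  RT 30: heading 120 -> 90
  LT 60: heading 90 -> 150
  BK 11: (14.16,-15.526) -> (23.687,-21.026) [heading=150, draw]
  PD: pen down
]
LT 30: heading 150 -> 180
RT 150: heading 180 -> 30
FD 15: (23.687,-21.026) -> (36.677,-13.526) [heading=30, draw]
RT 120: heading 30 -> 270
Final: pos=(36.677,-13.526), heading=270, 4 segment(s) drawn
Segments drawn: 4

Answer: 4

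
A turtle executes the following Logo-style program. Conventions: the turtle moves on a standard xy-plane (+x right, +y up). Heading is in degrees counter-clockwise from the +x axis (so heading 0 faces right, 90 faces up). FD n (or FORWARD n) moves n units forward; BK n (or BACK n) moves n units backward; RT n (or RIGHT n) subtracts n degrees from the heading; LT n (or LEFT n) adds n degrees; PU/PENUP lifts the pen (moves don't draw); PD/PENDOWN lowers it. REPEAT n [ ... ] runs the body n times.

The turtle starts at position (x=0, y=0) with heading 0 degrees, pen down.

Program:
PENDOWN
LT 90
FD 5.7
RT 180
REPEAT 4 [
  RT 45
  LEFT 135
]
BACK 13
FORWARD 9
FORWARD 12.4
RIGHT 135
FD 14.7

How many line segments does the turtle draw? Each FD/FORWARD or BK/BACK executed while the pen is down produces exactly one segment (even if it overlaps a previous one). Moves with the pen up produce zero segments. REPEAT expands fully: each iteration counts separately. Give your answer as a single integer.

Executing turtle program step by step:
Start: pos=(0,0), heading=0, pen down
PD: pen down
LT 90: heading 0 -> 90
FD 5.7: (0,0) -> (0,5.7) [heading=90, draw]
RT 180: heading 90 -> 270
REPEAT 4 [
  -- iteration 1/4 --
  RT 45: heading 270 -> 225
  LT 135: heading 225 -> 0
  -- iteration 2/4 --
  RT 45: heading 0 -> 315
  LT 135: heading 315 -> 90
  -- iteration 3/4 --
  RT 45: heading 90 -> 45
  LT 135: heading 45 -> 180
  -- iteration 4/4 --
  RT 45: heading 180 -> 135
  LT 135: heading 135 -> 270
]
BK 13: (0,5.7) -> (0,18.7) [heading=270, draw]
FD 9: (0,18.7) -> (0,9.7) [heading=270, draw]
FD 12.4: (0,9.7) -> (0,-2.7) [heading=270, draw]
RT 135: heading 270 -> 135
FD 14.7: (0,-2.7) -> (-10.394,7.694) [heading=135, draw]
Final: pos=(-10.394,7.694), heading=135, 5 segment(s) drawn
Segments drawn: 5

Answer: 5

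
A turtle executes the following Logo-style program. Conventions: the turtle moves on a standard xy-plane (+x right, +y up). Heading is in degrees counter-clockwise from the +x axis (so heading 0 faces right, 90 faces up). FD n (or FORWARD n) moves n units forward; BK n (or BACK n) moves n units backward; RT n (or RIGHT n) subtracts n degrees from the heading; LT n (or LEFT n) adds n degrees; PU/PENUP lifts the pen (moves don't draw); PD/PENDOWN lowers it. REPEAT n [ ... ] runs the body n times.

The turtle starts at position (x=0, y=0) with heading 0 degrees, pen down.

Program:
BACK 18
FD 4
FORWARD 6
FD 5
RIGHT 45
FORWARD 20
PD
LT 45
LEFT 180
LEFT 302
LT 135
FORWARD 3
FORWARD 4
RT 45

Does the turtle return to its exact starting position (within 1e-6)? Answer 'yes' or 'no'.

Answer: no

Derivation:
Executing turtle program step by step:
Start: pos=(0,0), heading=0, pen down
BK 18: (0,0) -> (-18,0) [heading=0, draw]
FD 4: (-18,0) -> (-14,0) [heading=0, draw]
FD 6: (-14,0) -> (-8,0) [heading=0, draw]
FD 5: (-8,0) -> (-3,0) [heading=0, draw]
RT 45: heading 0 -> 315
FD 20: (-3,0) -> (11.142,-14.142) [heading=315, draw]
PD: pen down
LT 45: heading 315 -> 0
LT 180: heading 0 -> 180
LT 302: heading 180 -> 122
LT 135: heading 122 -> 257
FD 3: (11.142,-14.142) -> (10.467,-17.065) [heading=257, draw]
FD 4: (10.467,-17.065) -> (9.567,-20.963) [heading=257, draw]
RT 45: heading 257 -> 212
Final: pos=(9.567,-20.963), heading=212, 7 segment(s) drawn

Start position: (0, 0)
Final position: (9.567, -20.963)
Distance = 23.043; >= 1e-6 -> NOT closed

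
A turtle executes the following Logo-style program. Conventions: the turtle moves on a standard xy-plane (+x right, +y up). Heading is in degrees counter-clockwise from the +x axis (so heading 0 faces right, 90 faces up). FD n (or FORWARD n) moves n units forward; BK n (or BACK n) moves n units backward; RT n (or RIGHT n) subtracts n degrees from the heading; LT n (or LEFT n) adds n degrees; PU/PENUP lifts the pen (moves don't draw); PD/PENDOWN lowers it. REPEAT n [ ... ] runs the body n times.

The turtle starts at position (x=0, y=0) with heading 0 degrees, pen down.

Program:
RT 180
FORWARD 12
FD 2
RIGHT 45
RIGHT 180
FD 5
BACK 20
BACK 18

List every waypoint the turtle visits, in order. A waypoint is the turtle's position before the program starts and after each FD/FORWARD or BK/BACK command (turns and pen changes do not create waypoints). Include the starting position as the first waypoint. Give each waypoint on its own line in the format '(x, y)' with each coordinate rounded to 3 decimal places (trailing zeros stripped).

Executing turtle program step by step:
Start: pos=(0,0), heading=0, pen down
RT 180: heading 0 -> 180
FD 12: (0,0) -> (-12,0) [heading=180, draw]
FD 2: (-12,0) -> (-14,0) [heading=180, draw]
RT 45: heading 180 -> 135
RT 180: heading 135 -> 315
FD 5: (-14,0) -> (-10.464,-3.536) [heading=315, draw]
BK 20: (-10.464,-3.536) -> (-24.607,10.607) [heading=315, draw]
BK 18: (-24.607,10.607) -> (-37.335,23.335) [heading=315, draw]
Final: pos=(-37.335,23.335), heading=315, 5 segment(s) drawn
Waypoints (6 total):
(0, 0)
(-12, 0)
(-14, 0)
(-10.464, -3.536)
(-24.607, 10.607)
(-37.335, 23.335)

Answer: (0, 0)
(-12, 0)
(-14, 0)
(-10.464, -3.536)
(-24.607, 10.607)
(-37.335, 23.335)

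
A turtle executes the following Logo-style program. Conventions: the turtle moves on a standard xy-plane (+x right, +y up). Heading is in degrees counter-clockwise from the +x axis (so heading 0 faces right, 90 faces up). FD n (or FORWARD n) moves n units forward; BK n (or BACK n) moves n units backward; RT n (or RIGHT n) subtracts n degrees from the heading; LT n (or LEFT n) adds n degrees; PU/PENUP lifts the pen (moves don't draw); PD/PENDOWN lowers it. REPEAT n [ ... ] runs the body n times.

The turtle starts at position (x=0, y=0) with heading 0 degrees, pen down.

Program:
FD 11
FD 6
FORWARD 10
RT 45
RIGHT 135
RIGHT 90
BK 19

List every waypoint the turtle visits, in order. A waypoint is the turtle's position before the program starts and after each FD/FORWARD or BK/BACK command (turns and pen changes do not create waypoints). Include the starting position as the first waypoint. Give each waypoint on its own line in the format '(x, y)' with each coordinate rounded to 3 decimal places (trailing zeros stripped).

Executing turtle program step by step:
Start: pos=(0,0), heading=0, pen down
FD 11: (0,0) -> (11,0) [heading=0, draw]
FD 6: (11,0) -> (17,0) [heading=0, draw]
FD 10: (17,0) -> (27,0) [heading=0, draw]
RT 45: heading 0 -> 315
RT 135: heading 315 -> 180
RT 90: heading 180 -> 90
BK 19: (27,0) -> (27,-19) [heading=90, draw]
Final: pos=(27,-19), heading=90, 4 segment(s) drawn
Waypoints (5 total):
(0, 0)
(11, 0)
(17, 0)
(27, 0)
(27, -19)

Answer: (0, 0)
(11, 0)
(17, 0)
(27, 0)
(27, -19)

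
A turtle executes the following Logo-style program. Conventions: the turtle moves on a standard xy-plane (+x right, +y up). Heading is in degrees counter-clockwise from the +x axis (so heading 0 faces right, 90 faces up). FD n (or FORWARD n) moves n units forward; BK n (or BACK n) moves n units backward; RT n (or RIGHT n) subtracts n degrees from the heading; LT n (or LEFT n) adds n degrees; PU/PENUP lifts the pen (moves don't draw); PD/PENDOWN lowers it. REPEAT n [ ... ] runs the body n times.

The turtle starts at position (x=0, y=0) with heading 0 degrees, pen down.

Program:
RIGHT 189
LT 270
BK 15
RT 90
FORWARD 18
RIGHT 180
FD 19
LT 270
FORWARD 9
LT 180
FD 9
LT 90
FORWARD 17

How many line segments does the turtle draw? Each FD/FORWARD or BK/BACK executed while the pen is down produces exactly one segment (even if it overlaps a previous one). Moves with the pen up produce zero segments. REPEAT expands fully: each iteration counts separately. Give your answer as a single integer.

Executing turtle program step by step:
Start: pos=(0,0), heading=0, pen down
RT 189: heading 0 -> 171
LT 270: heading 171 -> 81
BK 15: (0,0) -> (-2.347,-14.815) [heading=81, draw]
RT 90: heading 81 -> 351
FD 18: (-2.347,-14.815) -> (15.432,-17.631) [heading=351, draw]
RT 180: heading 351 -> 171
FD 19: (15.432,-17.631) -> (-3.334,-14.659) [heading=171, draw]
LT 270: heading 171 -> 81
FD 9: (-3.334,-14.659) -> (-1.926,-5.77) [heading=81, draw]
LT 180: heading 81 -> 261
FD 9: (-1.926,-5.77) -> (-3.334,-14.659) [heading=261, draw]
LT 90: heading 261 -> 351
FD 17: (-3.334,-14.659) -> (13.456,-17.318) [heading=351, draw]
Final: pos=(13.456,-17.318), heading=351, 6 segment(s) drawn
Segments drawn: 6

Answer: 6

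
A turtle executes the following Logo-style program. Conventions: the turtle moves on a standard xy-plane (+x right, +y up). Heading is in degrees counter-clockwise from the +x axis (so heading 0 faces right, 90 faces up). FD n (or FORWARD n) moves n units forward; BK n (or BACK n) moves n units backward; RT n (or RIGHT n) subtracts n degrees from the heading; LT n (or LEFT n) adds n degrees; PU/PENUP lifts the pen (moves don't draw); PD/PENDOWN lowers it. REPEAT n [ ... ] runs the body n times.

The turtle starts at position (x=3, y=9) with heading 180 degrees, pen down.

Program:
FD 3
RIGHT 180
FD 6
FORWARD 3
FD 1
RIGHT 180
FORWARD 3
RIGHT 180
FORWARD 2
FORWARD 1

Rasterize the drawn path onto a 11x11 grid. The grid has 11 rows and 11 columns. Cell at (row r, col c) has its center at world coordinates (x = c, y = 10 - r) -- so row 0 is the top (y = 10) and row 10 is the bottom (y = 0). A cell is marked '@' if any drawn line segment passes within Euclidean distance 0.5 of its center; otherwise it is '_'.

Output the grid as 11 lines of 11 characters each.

Segment 0: (3,9) -> (0,9)
Segment 1: (0,9) -> (6,9)
Segment 2: (6,9) -> (9,9)
Segment 3: (9,9) -> (10,9)
Segment 4: (10,9) -> (7,9)
Segment 5: (7,9) -> (9,9)
Segment 6: (9,9) -> (10,9)

Answer: ___________
@@@@@@@@@@@
___________
___________
___________
___________
___________
___________
___________
___________
___________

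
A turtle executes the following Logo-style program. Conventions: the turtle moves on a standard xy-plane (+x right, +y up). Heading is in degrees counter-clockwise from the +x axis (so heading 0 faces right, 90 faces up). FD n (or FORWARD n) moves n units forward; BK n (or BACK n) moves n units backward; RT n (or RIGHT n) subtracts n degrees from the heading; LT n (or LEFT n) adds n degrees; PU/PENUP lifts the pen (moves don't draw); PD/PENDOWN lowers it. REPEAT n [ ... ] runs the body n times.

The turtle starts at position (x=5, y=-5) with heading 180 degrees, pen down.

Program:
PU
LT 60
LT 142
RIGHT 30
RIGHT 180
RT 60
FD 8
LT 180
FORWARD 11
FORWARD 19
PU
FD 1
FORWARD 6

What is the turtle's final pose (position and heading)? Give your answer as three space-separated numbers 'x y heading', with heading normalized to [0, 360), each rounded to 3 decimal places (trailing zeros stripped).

Answer: 15.864 -31.888 292

Derivation:
Executing turtle program step by step:
Start: pos=(5,-5), heading=180, pen down
PU: pen up
LT 60: heading 180 -> 240
LT 142: heading 240 -> 22
RT 30: heading 22 -> 352
RT 180: heading 352 -> 172
RT 60: heading 172 -> 112
FD 8: (5,-5) -> (2.003,2.417) [heading=112, move]
LT 180: heading 112 -> 292
FD 11: (2.003,2.417) -> (6.124,-7.782) [heading=292, move]
FD 19: (6.124,-7.782) -> (13.241,-25.398) [heading=292, move]
PU: pen up
FD 1: (13.241,-25.398) -> (13.616,-26.325) [heading=292, move]
FD 6: (13.616,-26.325) -> (15.864,-31.888) [heading=292, move]
Final: pos=(15.864,-31.888), heading=292, 0 segment(s) drawn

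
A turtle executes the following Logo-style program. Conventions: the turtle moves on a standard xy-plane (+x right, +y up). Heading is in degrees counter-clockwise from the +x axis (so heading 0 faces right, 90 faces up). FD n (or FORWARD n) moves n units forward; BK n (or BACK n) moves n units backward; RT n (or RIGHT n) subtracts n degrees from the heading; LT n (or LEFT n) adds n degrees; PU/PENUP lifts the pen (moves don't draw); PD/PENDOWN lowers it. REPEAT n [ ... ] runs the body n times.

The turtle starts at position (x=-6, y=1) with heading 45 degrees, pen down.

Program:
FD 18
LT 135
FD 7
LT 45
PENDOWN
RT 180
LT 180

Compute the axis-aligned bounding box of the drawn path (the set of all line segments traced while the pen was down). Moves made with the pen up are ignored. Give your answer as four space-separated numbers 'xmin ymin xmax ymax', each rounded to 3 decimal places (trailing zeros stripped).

Answer: -6 1 6.728 13.728

Derivation:
Executing turtle program step by step:
Start: pos=(-6,1), heading=45, pen down
FD 18: (-6,1) -> (6.728,13.728) [heading=45, draw]
LT 135: heading 45 -> 180
FD 7: (6.728,13.728) -> (-0.272,13.728) [heading=180, draw]
LT 45: heading 180 -> 225
PD: pen down
RT 180: heading 225 -> 45
LT 180: heading 45 -> 225
Final: pos=(-0.272,13.728), heading=225, 2 segment(s) drawn

Segment endpoints: x in {-6, -0.272, 6.728}, y in {1, 13.728}
xmin=-6, ymin=1, xmax=6.728, ymax=13.728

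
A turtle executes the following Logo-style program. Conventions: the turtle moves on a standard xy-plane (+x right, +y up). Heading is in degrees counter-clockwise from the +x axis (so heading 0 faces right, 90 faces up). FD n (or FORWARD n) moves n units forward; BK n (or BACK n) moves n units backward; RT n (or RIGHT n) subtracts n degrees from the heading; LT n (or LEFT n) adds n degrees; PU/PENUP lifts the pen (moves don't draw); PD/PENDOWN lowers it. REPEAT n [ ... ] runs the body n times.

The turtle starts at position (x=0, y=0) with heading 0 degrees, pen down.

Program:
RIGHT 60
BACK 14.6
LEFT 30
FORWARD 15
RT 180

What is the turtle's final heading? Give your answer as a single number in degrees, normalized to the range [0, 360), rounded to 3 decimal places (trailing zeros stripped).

Executing turtle program step by step:
Start: pos=(0,0), heading=0, pen down
RT 60: heading 0 -> 300
BK 14.6: (0,0) -> (-7.3,12.644) [heading=300, draw]
LT 30: heading 300 -> 330
FD 15: (-7.3,12.644) -> (5.69,5.144) [heading=330, draw]
RT 180: heading 330 -> 150
Final: pos=(5.69,5.144), heading=150, 2 segment(s) drawn

Answer: 150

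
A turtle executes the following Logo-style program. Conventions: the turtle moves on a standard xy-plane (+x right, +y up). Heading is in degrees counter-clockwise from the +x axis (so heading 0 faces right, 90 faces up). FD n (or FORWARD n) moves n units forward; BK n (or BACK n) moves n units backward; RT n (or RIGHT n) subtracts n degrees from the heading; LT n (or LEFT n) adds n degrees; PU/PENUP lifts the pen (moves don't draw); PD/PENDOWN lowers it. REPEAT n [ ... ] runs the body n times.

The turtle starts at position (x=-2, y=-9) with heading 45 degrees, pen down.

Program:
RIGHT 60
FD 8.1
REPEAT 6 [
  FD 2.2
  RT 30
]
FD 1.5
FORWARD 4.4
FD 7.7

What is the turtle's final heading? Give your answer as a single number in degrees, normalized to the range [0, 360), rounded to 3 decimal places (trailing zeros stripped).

Answer: 165

Derivation:
Executing turtle program step by step:
Start: pos=(-2,-9), heading=45, pen down
RT 60: heading 45 -> 345
FD 8.1: (-2,-9) -> (5.824,-11.096) [heading=345, draw]
REPEAT 6 [
  -- iteration 1/6 --
  FD 2.2: (5.824,-11.096) -> (7.949,-11.666) [heading=345, draw]
  RT 30: heading 345 -> 315
  -- iteration 2/6 --
  FD 2.2: (7.949,-11.666) -> (9.505,-13.221) [heading=315, draw]
  RT 30: heading 315 -> 285
  -- iteration 3/6 --
  FD 2.2: (9.505,-13.221) -> (10.074,-15.347) [heading=285, draw]
  RT 30: heading 285 -> 255
  -- iteration 4/6 --
  FD 2.2: (10.074,-15.347) -> (9.505,-17.472) [heading=255, draw]
  RT 30: heading 255 -> 225
  -- iteration 5/6 --
  FD 2.2: (9.505,-17.472) -> (7.949,-19.027) [heading=225, draw]
  RT 30: heading 225 -> 195
  -- iteration 6/6 --
  FD 2.2: (7.949,-19.027) -> (5.824,-19.597) [heading=195, draw]
  RT 30: heading 195 -> 165
]
FD 1.5: (5.824,-19.597) -> (4.375,-19.208) [heading=165, draw]
FD 4.4: (4.375,-19.208) -> (0.125,-18.07) [heading=165, draw]
FD 7.7: (0.125,-18.07) -> (-7.313,-16.077) [heading=165, draw]
Final: pos=(-7.313,-16.077), heading=165, 10 segment(s) drawn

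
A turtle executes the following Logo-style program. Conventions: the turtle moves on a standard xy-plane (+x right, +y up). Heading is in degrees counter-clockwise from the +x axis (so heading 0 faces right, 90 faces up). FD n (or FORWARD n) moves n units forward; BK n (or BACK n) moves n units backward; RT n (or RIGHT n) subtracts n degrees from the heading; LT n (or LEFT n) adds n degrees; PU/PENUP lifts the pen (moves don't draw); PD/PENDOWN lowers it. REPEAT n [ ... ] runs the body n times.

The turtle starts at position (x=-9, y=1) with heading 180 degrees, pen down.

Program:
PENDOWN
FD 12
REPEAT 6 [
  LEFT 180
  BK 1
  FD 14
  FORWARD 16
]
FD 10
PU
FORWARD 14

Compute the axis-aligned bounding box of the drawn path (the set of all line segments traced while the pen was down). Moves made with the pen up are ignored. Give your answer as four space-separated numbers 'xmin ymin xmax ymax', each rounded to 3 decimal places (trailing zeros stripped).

Executing turtle program step by step:
Start: pos=(-9,1), heading=180, pen down
PD: pen down
FD 12: (-9,1) -> (-21,1) [heading=180, draw]
REPEAT 6 [
  -- iteration 1/6 --
  LT 180: heading 180 -> 0
  BK 1: (-21,1) -> (-22,1) [heading=0, draw]
  FD 14: (-22,1) -> (-8,1) [heading=0, draw]
  FD 16: (-8,1) -> (8,1) [heading=0, draw]
  -- iteration 2/6 --
  LT 180: heading 0 -> 180
  BK 1: (8,1) -> (9,1) [heading=180, draw]
  FD 14: (9,1) -> (-5,1) [heading=180, draw]
  FD 16: (-5,1) -> (-21,1) [heading=180, draw]
  -- iteration 3/6 --
  LT 180: heading 180 -> 0
  BK 1: (-21,1) -> (-22,1) [heading=0, draw]
  FD 14: (-22,1) -> (-8,1) [heading=0, draw]
  FD 16: (-8,1) -> (8,1) [heading=0, draw]
  -- iteration 4/6 --
  LT 180: heading 0 -> 180
  BK 1: (8,1) -> (9,1) [heading=180, draw]
  FD 14: (9,1) -> (-5,1) [heading=180, draw]
  FD 16: (-5,1) -> (-21,1) [heading=180, draw]
  -- iteration 5/6 --
  LT 180: heading 180 -> 0
  BK 1: (-21,1) -> (-22,1) [heading=0, draw]
  FD 14: (-22,1) -> (-8,1) [heading=0, draw]
  FD 16: (-8,1) -> (8,1) [heading=0, draw]
  -- iteration 6/6 --
  LT 180: heading 0 -> 180
  BK 1: (8,1) -> (9,1) [heading=180, draw]
  FD 14: (9,1) -> (-5,1) [heading=180, draw]
  FD 16: (-5,1) -> (-21,1) [heading=180, draw]
]
FD 10: (-21,1) -> (-31,1) [heading=180, draw]
PU: pen up
FD 14: (-31,1) -> (-45,1) [heading=180, move]
Final: pos=(-45,1), heading=180, 20 segment(s) drawn

Segment endpoints: x in {-31, -22, -21, -9, -8, -5, 8, 9}, y in {1, 1, 1, 1, 1, 1, 1, 1, 1, 1, 1, 1, 1, 1, 1, 1, 1, 1, 1, 1}
xmin=-31, ymin=1, xmax=9, ymax=1

Answer: -31 1 9 1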